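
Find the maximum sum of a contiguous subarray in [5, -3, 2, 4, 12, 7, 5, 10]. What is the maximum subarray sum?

Using Kadane's algorithm on [5, -3, 2, 4, 12, 7, 5, 10]:

Scanning through the array:
Position 1 (value -3): max_ending_here = 2, max_so_far = 5
Position 2 (value 2): max_ending_here = 4, max_so_far = 5
Position 3 (value 4): max_ending_here = 8, max_so_far = 8
Position 4 (value 12): max_ending_here = 20, max_so_far = 20
Position 5 (value 7): max_ending_here = 27, max_so_far = 27
Position 6 (value 5): max_ending_here = 32, max_so_far = 32
Position 7 (value 10): max_ending_here = 42, max_so_far = 42

Maximum subarray: [5, -3, 2, 4, 12, 7, 5, 10]
Maximum sum: 42

The maximum subarray is [5, -3, 2, 4, 12, 7, 5, 10] with sum 42. This subarray runs from index 0 to index 7.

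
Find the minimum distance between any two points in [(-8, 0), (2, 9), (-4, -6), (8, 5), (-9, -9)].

Computing all pairwise distances among 5 points:

d((-8, 0), (2, 9)) = 13.4536
d((-8, 0), (-4, -6)) = 7.2111
d((-8, 0), (8, 5)) = 16.7631
d((-8, 0), (-9, -9)) = 9.0554
d((2, 9), (-4, -6)) = 16.1555
d((2, 9), (8, 5)) = 7.2111
d((2, 9), (-9, -9)) = 21.095
d((-4, -6), (8, 5)) = 16.2788
d((-4, -6), (-9, -9)) = 5.831 <-- minimum
d((8, 5), (-9, -9)) = 22.0227

Closest pair: (-4, -6) and (-9, -9) with distance 5.831

The closest pair is (-4, -6) and (-9, -9) with Euclidean distance 5.831. For 5 points, brute-force pairwise comparison is shown above. For large n, the divide-and-conquer algorithm (sort by x, recurse on halves, check the dividing strip) achieves O(n log n).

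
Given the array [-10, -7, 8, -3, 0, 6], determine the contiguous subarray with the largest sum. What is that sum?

Using Kadane's algorithm on [-10, -7, 8, -3, 0, 6]:

Scanning through the array:
Position 1 (value -7): max_ending_here = -7, max_so_far = -7
Position 2 (value 8): max_ending_here = 8, max_so_far = 8
Position 3 (value -3): max_ending_here = 5, max_so_far = 8
Position 4 (value 0): max_ending_here = 5, max_so_far = 8
Position 5 (value 6): max_ending_here = 11, max_so_far = 11

Maximum subarray: [8, -3, 0, 6]
Maximum sum: 11

The maximum subarray is [8, -3, 0, 6] with sum 11. This subarray runs from index 2 to index 5.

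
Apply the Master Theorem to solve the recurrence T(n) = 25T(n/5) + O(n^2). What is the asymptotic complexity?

Master Theorem for T(n) = 25T(n/5) + O(n^2):

a = 25, b = 5, c = 2
log_b(a) = log_5(25) = 2.0000

Case 2: c = 2 = log_5(25) = 2.0000
T(n) = O(n^2 log n) = O(n^2 log n)

For T(n) = 25T(n/5) + O(n^2): log_5(25) = 2.0000. This is Case 2 of the Master Theorem (c = log_b(a), equal work at all levels), giving O(n^2 log n).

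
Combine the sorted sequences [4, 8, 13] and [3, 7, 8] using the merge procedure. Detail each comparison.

Merging process:

Compare 4 vs 3: take 3 from right. Merged: [3]
Compare 4 vs 7: take 4 from left. Merged: [3, 4]
Compare 8 vs 7: take 7 from right. Merged: [3, 4, 7]
Compare 8 vs 8: take 8 from left. Merged: [3, 4, 7, 8]
Compare 13 vs 8: take 8 from right. Merged: [3, 4, 7, 8, 8]
Append remaining from left: [13]. Merged: [3, 4, 7, 8, 8, 13]

Final merged array: [3, 4, 7, 8, 8, 13]
Total comparisons: 5

The merged array is [3, 4, 7, 8, 8, 13], requiring 5 comparisons. The merge step runs in O(n) time where n is the total number of elements.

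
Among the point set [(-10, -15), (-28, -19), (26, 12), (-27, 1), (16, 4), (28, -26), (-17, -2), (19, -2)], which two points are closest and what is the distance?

Computing all pairwise distances among 8 points:

d((-10, -15), (-28, -19)) = 18.4391
d((-10, -15), (26, 12)) = 45.0
d((-10, -15), (-27, 1)) = 23.3452
d((-10, -15), (16, 4)) = 32.2025
d((-10, -15), (28, -26)) = 39.5601
d((-10, -15), (-17, -2)) = 14.7648
d((-10, -15), (19, -2)) = 31.7805
d((-28, -19), (26, 12)) = 62.2656
d((-28, -19), (-27, 1)) = 20.025
d((-28, -19), (16, 4)) = 49.6488
d((-28, -19), (28, -26)) = 56.4358
d((-28, -19), (-17, -2)) = 20.2485
d((-28, -19), (19, -2)) = 49.98
d((26, 12), (-27, 1)) = 54.1295
d((26, 12), (16, 4)) = 12.8062
d((26, 12), (28, -26)) = 38.0526
d((26, 12), (-17, -2)) = 45.2217
d((26, 12), (19, -2)) = 15.6525
d((-27, 1), (16, 4)) = 43.1045
d((-27, 1), (28, -26)) = 61.2699
d((-27, 1), (-17, -2)) = 10.4403
d((-27, 1), (19, -2)) = 46.0977
d((16, 4), (28, -26)) = 32.311
d((16, 4), (-17, -2)) = 33.541
d((16, 4), (19, -2)) = 6.7082 <-- minimum
d((28, -26), (-17, -2)) = 51.0
d((28, -26), (19, -2)) = 25.632
d((-17, -2), (19, -2)) = 36.0

Closest pair: (16, 4) and (19, -2) with distance 6.7082

The closest pair is (16, 4) and (19, -2) with Euclidean distance 6.7082. For 8 points, brute-force pairwise comparison is shown above. For large n, the divide-and-conquer algorithm (sort by x, recurse on halves, check the dividing strip) achieves O(n log n).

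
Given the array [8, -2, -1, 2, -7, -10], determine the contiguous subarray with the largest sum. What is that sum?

Using Kadane's algorithm on [8, -2, -1, 2, -7, -10]:

Scanning through the array:
Position 1 (value -2): max_ending_here = 6, max_so_far = 8
Position 2 (value -1): max_ending_here = 5, max_so_far = 8
Position 3 (value 2): max_ending_here = 7, max_so_far = 8
Position 4 (value -7): max_ending_here = 0, max_so_far = 8
Position 5 (value -10): max_ending_here = -10, max_so_far = 8

Maximum subarray: [8]
Maximum sum: 8

The maximum subarray is [8] with sum 8. This subarray runs from index 0 to index 0.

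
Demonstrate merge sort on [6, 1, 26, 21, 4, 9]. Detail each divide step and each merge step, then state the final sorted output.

Merge sort trace:

Split: [6, 1, 26, 21, 4, 9] -> [6, 1, 26] and [21, 4, 9]
  Split: [6, 1, 26] -> [6] and [1, 26]
    Split: [1, 26] -> [1] and [26]
    Merge: [1] + [26] -> [1, 26]
  Merge: [6] + [1, 26] -> [1, 6, 26]
  Split: [21, 4, 9] -> [21] and [4, 9]
    Split: [4, 9] -> [4] and [9]
    Merge: [4] + [9] -> [4, 9]
  Merge: [21] + [4, 9] -> [4, 9, 21]
Merge: [1, 6, 26] + [4, 9, 21] -> [1, 4, 6, 9, 21, 26]

Final sorted array: [1, 4, 6, 9, 21, 26]

The merge sort proceeds by recursively splitting the array and merging sorted halves.
After all merges, the sorted array is [1, 4, 6, 9, 21, 26].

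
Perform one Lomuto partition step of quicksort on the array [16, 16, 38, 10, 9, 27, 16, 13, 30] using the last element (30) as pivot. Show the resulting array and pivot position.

Lomuto partition with pivot = 30:

Initial array: [16, 16, 38, 10, 9, 27, 16, 13, 30]

arr[0]=16 <= 30: swap with position 0, array becomes [16, 16, 38, 10, 9, 27, 16, 13, 30]
arr[1]=16 <= 30: swap with position 1, array becomes [16, 16, 38, 10, 9, 27, 16, 13, 30]
arr[2]=38 > 30: no swap
arr[3]=10 <= 30: swap with position 2, array becomes [16, 16, 10, 38, 9, 27, 16, 13, 30]
arr[4]=9 <= 30: swap with position 3, array becomes [16, 16, 10, 9, 38, 27, 16, 13, 30]
arr[5]=27 <= 30: swap with position 4, array becomes [16, 16, 10, 9, 27, 38, 16, 13, 30]
arr[6]=16 <= 30: swap with position 5, array becomes [16, 16, 10, 9, 27, 16, 38, 13, 30]
arr[7]=13 <= 30: swap with position 6, array becomes [16, 16, 10, 9, 27, 16, 13, 38, 30]

Place pivot at position 7: [16, 16, 10, 9, 27, 16, 13, 30, 38]
Pivot position: 7

After partitioning with pivot 30, the array becomes [16, 16, 10, 9, 27, 16, 13, 30, 38]. The pivot is placed at index 7. All elements to the left of the pivot are <= 30, and all elements to the right are > 30.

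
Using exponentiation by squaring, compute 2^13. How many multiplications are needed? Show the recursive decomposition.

Computing 2^13 by squaring (build up from 2^1; each line after the first costs one multiplication):

2^1 = 2
2^2 = (2^1)^2 = 2^2 = 4
2^3 = 2 * 2^2 = 2 * 4 = 8
2^6 = (2^3)^2 = 8^2 = 64
2^12 = (2^6)^2 = 64^2 = 4096
2^13 = 2 * 2^12 = 2 * 4096 = 8192

Result: 8192
Multiplications needed: 5 (5 lines after 2^1)

2^13 = 8192. Using exponentiation by squaring, this requires 5 multiplications. The key idea: if the exponent is even, square the half-power; if odd, multiply by the base once.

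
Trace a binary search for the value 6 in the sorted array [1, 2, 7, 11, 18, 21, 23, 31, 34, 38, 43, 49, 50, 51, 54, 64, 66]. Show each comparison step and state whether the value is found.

Binary search for 6 in [1, 2, 7, 11, 18, 21, 23, 31, 34, 38, 43, 49, 50, 51, 54, 64, 66]:

lo=0, hi=16, mid=8, arr[mid]=34 -> 34 > 6, search left half
lo=0, hi=7, mid=3, arr[mid]=11 -> 11 > 6, search left half
lo=0, hi=2, mid=1, arr[mid]=2 -> 2 < 6, search right half
lo=2, hi=2, mid=2, arr[mid]=7 -> 7 > 6, search left half
lo=2 > hi=1, target 6 not found

Binary search determines that 6 is not in the array after 4 comparisons. The search space was exhausted without finding the target.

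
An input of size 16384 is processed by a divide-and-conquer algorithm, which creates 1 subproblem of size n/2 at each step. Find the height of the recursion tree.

For divide and conquer with division factor 2:

Problem sizes at each level:
Level 0: 16384
Level 1: 8192
Level 2: 4096
Level 3: 2048
Level 4: 1024
Level 5: 512
Level 6: 256
Level 7: 128
Level 8: 64
Level 9: 32
Level 10: 16
Level 11: 8
Level 12: 4
Level 13: 2
Level 14: 1

The root is level 0 and the size-1 base case is level 14 (the tree spans levels 0 through 14, i.e. 15 levels counting the root), so the depth is the number of divisions: log_2(16384) = 14

The recursion tree depth is log_2(16384) = 14. At each level, the problem size is divided by 2, so it takes 14 divisions to reduce to a base case of size 1. The algorithm makes 1 recursive call at each level.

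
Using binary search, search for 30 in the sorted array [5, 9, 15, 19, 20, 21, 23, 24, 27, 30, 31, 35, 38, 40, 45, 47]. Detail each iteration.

Binary search for 30 in [5, 9, 15, 19, 20, 21, 23, 24, 27, 30, 31, 35, 38, 40, 45, 47]:

lo=0, hi=15, mid=7, arr[mid]=24 -> 24 < 30, search right half
lo=8, hi=15, mid=11, arr[mid]=35 -> 35 > 30, search left half
lo=8, hi=10, mid=9, arr[mid]=30 -> Found target at index 9!

Binary search finds 30 at index 9 after 3 comparisons. The search repeatedly halves the search space by comparing with the middle element.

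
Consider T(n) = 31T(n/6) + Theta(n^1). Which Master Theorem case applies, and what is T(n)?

Master Theorem for T(n) = 31T(n/6) + O(n^1):

a = 31, b = 6, c = 1
log_b(a) = log_6(31) = 1.9165

Case 1: c = 1 < log_6(31) = 1.9165
T(n) = O(n^(log_6 31))

For T(n) = 31T(n/6) + O(n^1): log_6(31) = 1.9165. This is Case 1 of the Master Theorem (c < log_b(a), work dominated by leaves), giving O(n^(log_6 31)).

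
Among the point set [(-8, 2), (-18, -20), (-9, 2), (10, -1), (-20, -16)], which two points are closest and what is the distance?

Computing all pairwise distances among 5 points:

d((-8, 2), (-18, -20)) = 24.1661
d((-8, 2), (-9, 2)) = 1.0 <-- minimum
d((-8, 2), (10, -1)) = 18.2483
d((-8, 2), (-20, -16)) = 21.6333
d((-18, -20), (-9, 2)) = 23.7697
d((-18, -20), (10, -1)) = 33.8378
d((-18, -20), (-20, -16)) = 4.4721
d((-9, 2), (10, -1)) = 19.2354
d((-9, 2), (-20, -16)) = 21.095
d((10, -1), (-20, -16)) = 33.541

Closest pair: (-8, 2) and (-9, 2) with distance 1.0

The closest pair is (-8, 2) and (-9, 2) with Euclidean distance 1.0. For 5 points, brute-force pairwise comparison is shown above. For large n, the divide-and-conquer algorithm (sort by x, recurse on halves, check the dividing strip) achieves O(n log n).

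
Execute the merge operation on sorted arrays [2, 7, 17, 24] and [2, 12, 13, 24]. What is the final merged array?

Merging process:

Compare 2 vs 2: take 2 from left. Merged: [2]
Compare 7 vs 2: take 2 from right. Merged: [2, 2]
Compare 7 vs 12: take 7 from left. Merged: [2, 2, 7]
Compare 17 vs 12: take 12 from right. Merged: [2, 2, 7, 12]
Compare 17 vs 13: take 13 from right. Merged: [2, 2, 7, 12, 13]
Compare 17 vs 24: take 17 from left. Merged: [2, 2, 7, 12, 13, 17]
Compare 24 vs 24: take 24 from left. Merged: [2, 2, 7, 12, 13, 17, 24]
Append remaining from right: [24]. Merged: [2, 2, 7, 12, 13, 17, 24, 24]

Final merged array: [2, 2, 7, 12, 13, 17, 24, 24]
Total comparisons: 7

The merged array is [2, 2, 7, 12, 13, 17, 24, 24], requiring 7 comparisons. The merge step runs in O(n) time where n is the total number of elements.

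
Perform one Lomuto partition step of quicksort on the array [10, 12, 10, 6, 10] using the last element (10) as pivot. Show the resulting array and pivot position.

Lomuto partition with pivot = 10:

Initial array: [10, 12, 10, 6, 10]

arr[0]=10 <= 10: swap with position 0, array becomes [10, 12, 10, 6, 10]
arr[1]=12 > 10: no swap
arr[2]=10 <= 10: swap with position 1, array becomes [10, 10, 12, 6, 10]
arr[3]=6 <= 10: swap with position 2, array becomes [10, 10, 6, 12, 10]

Place pivot at position 3: [10, 10, 6, 10, 12]
Pivot position: 3

After partitioning with pivot 10, the array becomes [10, 10, 6, 10, 12]. The pivot is placed at index 3. All elements to the left of the pivot are <= 10, and all elements to the right are > 10.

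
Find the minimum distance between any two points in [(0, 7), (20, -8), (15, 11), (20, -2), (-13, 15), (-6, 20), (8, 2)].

Computing all pairwise distances among 7 points:

d((0, 7), (20, -8)) = 25.0
d((0, 7), (15, 11)) = 15.5242
d((0, 7), (20, -2)) = 21.9317
d((0, 7), (-13, 15)) = 15.2643
d((0, 7), (-6, 20)) = 14.3178
d((0, 7), (8, 2)) = 9.434
d((20, -8), (15, 11)) = 19.6469
d((20, -8), (20, -2)) = 6.0 <-- minimum
d((20, -8), (-13, 15)) = 40.2244
d((20, -8), (-6, 20)) = 38.2099
d((20, -8), (8, 2)) = 15.6205
d((15, 11), (20, -2)) = 13.9284
d((15, 11), (-13, 15)) = 28.2843
d((15, 11), (-6, 20)) = 22.8473
d((15, 11), (8, 2)) = 11.4018
d((20, -2), (-13, 15)) = 37.1214
d((20, -2), (-6, 20)) = 34.0588
d((20, -2), (8, 2)) = 12.6491
d((-13, 15), (-6, 20)) = 8.6023
d((-13, 15), (8, 2)) = 24.6982
d((-6, 20), (8, 2)) = 22.8035

Closest pair: (20, -8) and (20, -2) with distance 6.0

The closest pair is (20, -8) and (20, -2) with Euclidean distance 6.0. For 7 points, brute-force pairwise comparison is shown above. For large n, the divide-and-conquer algorithm (sort by x, recurse on halves, check the dividing strip) achieves O(n log n).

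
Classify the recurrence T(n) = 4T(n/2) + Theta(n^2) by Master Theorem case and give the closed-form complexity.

Master Theorem for T(n) = 4T(n/2) + O(n^2):

a = 4, b = 2, c = 2
log_b(a) = log_2(4) = 2.0000

Case 2: c = 2 = log_2(4) = 2.0000
T(n) = O(n^2 log n) = O(n^2 log n)

For T(n) = 4T(n/2) + O(n^2): log_2(4) = 2.0000. This is Case 2 of the Master Theorem (c = log_b(a), equal work at all levels), giving O(n^2 log n).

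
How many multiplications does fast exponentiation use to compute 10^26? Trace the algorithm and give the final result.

Computing 10^26 by squaring (build up from 10^1; each line after the first costs one multiplication):

10^1 = 10
10^2 = (10^1)^2 = 10^2 = 100
10^3 = 10 * 10^2 = 10 * 100 = 1000
10^6 = (10^3)^2 = 1000^2 = 1000000
10^12 = (10^6)^2 = 1000000^2 = 1000000000000
10^13 = 10 * 10^12 = 10 * 1000000000000 = 10000000000000
10^26 = (10^13)^2 = 10000000000000^2 = 100000000000000000000000000

Result: 100000000000000000000000000
Multiplications needed: 6 (6 lines after 10^1)

10^26 = 100000000000000000000000000. Using exponentiation by squaring, this requires 6 multiplications. The key idea: if the exponent is even, square the half-power; if odd, multiply by the base once.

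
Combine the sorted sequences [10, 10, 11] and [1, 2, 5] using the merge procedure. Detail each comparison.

Merging process:

Compare 10 vs 1: take 1 from right. Merged: [1]
Compare 10 vs 2: take 2 from right. Merged: [1, 2]
Compare 10 vs 5: take 5 from right. Merged: [1, 2, 5]
Append remaining from left: [10, 10, 11]. Merged: [1, 2, 5, 10, 10, 11]

Final merged array: [1, 2, 5, 10, 10, 11]
Total comparisons: 3

The merged array is [1, 2, 5, 10, 10, 11], requiring 3 comparisons. The merge step runs in O(n) time where n is the total number of elements.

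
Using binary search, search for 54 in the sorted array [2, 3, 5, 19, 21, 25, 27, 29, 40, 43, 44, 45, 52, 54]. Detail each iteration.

Binary search for 54 in [2, 3, 5, 19, 21, 25, 27, 29, 40, 43, 44, 45, 52, 54]:

lo=0, hi=13, mid=6, arr[mid]=27 -> 27 < 54, search right half
lo=7, hi=13, mid=10, arr[mid]=44 -> 44 < 54, search right half
lo=11, hi=13, mid=12, arr[mid]=52 -> 52 < 54, search right half
lo=13, hi=13, mid=13, arr[mid]=54 -> Found target at index 13!

Binary search finds 54 at index 13 after 4 comparisons. The search repeatedly halves the search space by comparing with the middle element.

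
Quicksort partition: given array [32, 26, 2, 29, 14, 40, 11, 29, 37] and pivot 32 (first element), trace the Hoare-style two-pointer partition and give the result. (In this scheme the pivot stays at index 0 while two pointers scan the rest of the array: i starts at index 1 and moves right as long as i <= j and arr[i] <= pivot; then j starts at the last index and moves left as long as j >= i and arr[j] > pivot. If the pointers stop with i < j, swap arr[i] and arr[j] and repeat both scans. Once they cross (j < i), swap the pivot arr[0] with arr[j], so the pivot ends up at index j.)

Hoare-style two-pointer partition with pivot = 32:

Initial array: [32, 26, 2, 29, 14, 40, 11, 29, 37]

Pointers start at i = 1, j = 8.
i stops at index 5 (arr[5]=40 > 32), j stops at index 7 (arr[7]=29 <= 32): swap arr[5] and arr[7], array becomes [32, 26, 2, 29, 14, 29, 11, 40, 37]
i ends at 7, j ends at 6: the pointers have crossed (j < i), so scanning stops.

Swap pivot arr[0] with arr[6] to place pivot at position 6: [11, 26, 2, 29, 14, 29, 32, 40, 37]
Pivot position: 6

After partitioning with pivot 32, the array becomes [11, 26, 2, 29, 14, 29, 32, 40, 37]. The pivot is placed at index 6. All elements to the left of the pivot are <= 32, and all elements to the right are > 32.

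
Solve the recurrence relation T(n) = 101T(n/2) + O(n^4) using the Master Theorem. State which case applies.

Master Theorem for T(n) = 101T(n/2) + O(n^4):

a = 101, b = 2, c = 4
log_b(a) = log_2(101) = 6.6582

Case 1: c = 4 < log_2(101) = 6.6582
T(n) = O(n^(log_2 101))

For T(n) = 101T(n/2) + O(n^4): log_2(101) = 6.6582. This is Case 1 of the Master Theorem (c < log_b(a), work dominated by leaves), giving O(n^(log_2 101)).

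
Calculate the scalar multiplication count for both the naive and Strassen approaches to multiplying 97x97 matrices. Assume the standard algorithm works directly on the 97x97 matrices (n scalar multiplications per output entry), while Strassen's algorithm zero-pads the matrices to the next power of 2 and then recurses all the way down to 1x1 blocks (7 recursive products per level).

Matrix multiplication for 97x97 matrices:

Strassen's algorithm requires power-of-2 dimensions. Pad 97x97 to 128x128 (next power of 2).

Standard algorithm: 97^3 = 912673 multiplications
Strassen's algorithm: 7^(log2(128)) = 7^7 = 823543 multiplications
Savings: 912673 - 823543 = 89130 multiplications

Standard: 912673 multiplications (97^3). Strassen: 823543 multiplications (7^7, after padding to 128x128). Strassen reduces 8 recursive multiplications to 7 at each level.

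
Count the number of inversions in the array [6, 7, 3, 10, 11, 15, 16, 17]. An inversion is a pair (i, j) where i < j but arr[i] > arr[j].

Finding inversions in [6, 7, 3, 10, 11, 15, 16, 17]:

(0, 2): arr[0]=6 > arr[2]=3
(1, 2): arr[1]=7 > arr[2]=3

Total inversions: 2

The array has 2 inversion(s): (0,2), (1,2). Each pair (i,j) satisfies i < j and arr[i] > arr[j].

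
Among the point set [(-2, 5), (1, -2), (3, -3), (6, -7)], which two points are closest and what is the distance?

Computing all pairwise distances among 4 points:

d((-2, 5), (1, -2)) = 7.6158
d((-2, 5), (3, -3)) = 9.434
d((-2, 5), (6, -7)) = 14.4222
d((1, -2), (3, -3)) = 2.2361 <-- minimum
d((1, -2), (6, -7)) = 7.0711
d((3, -3), (6, -7)) = 5.0

Closest pair: (1, -2) and (3, -3) with distance 2.2361

The closest pair is (1, -2) and (3, -3) with Euclidean distance 2.2361. For 4 points, brute-force pairwise comparison is shown above. For large n, the divide-and-conquer algorithm (sort by x, recurse on halves, check the dividing strip) achieves O(n log n).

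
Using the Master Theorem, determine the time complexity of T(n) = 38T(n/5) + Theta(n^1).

Master Theorem for T(n) = 38T(n/5) + O(n^1):

a = 38, b = 5, c = 1
log_b(a) = log_5(38) = 2.2602

Case 1: c = 1 < log_5(38) = 2.2602
T(n) = O(n^(log_5 38))

For T(n) = 38T(n/5) + O(n^1): log_5(38) = 2.2602. This is Case 1 of the Master Theorem (c < log_b(a), work dominated by leaves), giving O(n^(log_5 38)).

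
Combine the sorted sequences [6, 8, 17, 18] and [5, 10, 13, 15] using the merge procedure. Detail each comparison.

Merging process:

Compare 6 vs 5: take 5 from right. Merged: [5]
Compare 6 vs 10: take 6 from left. Merged: [5, 6]
Compare 8 vs 10: take 8 from left. Merged: [5, 6, 8]
Compare 17 vs 10: take 10 from right. Merged: [5, 6, 8, 10]
Compare 17 vs 13: take 13 from right. Merged: [5, 6, 8, 10, 13]
Compare 17 vs 15: take 15 from right. Merged: [5, 6, 8, 10, 13, 15]
Append remaining from left: [17, 18]. Merged: [5, 6, 8, 10, 13, 15, 17, 18]

Final merged array: [5, 6, 8, 10, 13, 15, 17, 18]
Total comparisons: 6

The merged array is [5, 6, 8, 10, 13, 15, 17, 18], requiring 6 comparisons. The merge step runs in O(n) time where n is the total number of elements.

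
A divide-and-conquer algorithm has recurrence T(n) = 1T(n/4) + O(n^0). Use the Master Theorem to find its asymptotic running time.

Master Theorem for T(n) = 1T(n/4) + O(n^0):

a = 1, b = 4, c = 0
log_b(a) = log_4(1) = 0.0000

Case 2: c = 0 = log_4(1) = 0.0000
T(n) = O(n^0 log n) = O(log n)

For T(n) = 1T(n/4) + O(n^0): log_4(1) = 0.0000. This is Case 2 of the Master Theorem (c = log_b(a), equal work at all levels), giving O(log n).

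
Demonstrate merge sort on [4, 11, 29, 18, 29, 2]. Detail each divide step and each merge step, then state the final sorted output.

Merge sort trace:

Split: [4, 11, 29, 18, 29, 2] -> [4, 11, 29] and [18, 29, 2]
  Split: [4, 11, 29] -> [4] and [11, 29]
    Split: [11, 29] -> [11] and [29]
    Merge: [11] + [29] -> [11, 29]
  Merge: [4] + [11, 29] -> [4, 11, 29]
  Split: [18, 29, 2] -> [18] and [29, 2]
    Split: [29, 2] -> [29] and [2]
    Merge: [29] + [2] -> [2, 29]
  Merge: [18] + [2, 29] -> [2, 18, 29]
Merge: [4, 11, 29] + [2, 18, 29] -> [2, 4, 11, 18, 29, 29]

Final sorted array: [2, 4, 11, 18, 29, 29]

The merge sort proceeds by recursively splitting the array and merging sorted halves.
After all merges, the sorted array is [2, 4, 11, 18, 29, 29].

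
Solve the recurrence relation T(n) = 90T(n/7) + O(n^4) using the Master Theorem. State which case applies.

Master Theorem for T(n) = 90T(n/7) + O(n^4):

a = 90, b = 7, c = 4
log_b(a) = log_7(90) = 2.3124

Case 3: c = 4 > log_7(90) = 2.3124
T(n) = O(n^4) = O(n^4)

For T(n) = 90T(n/7) + O(n^4): log_7(90) = 2.3124. This is Case 3 of the Master Theorem (c > log_b(a), work dominated by root), giving O(n^4).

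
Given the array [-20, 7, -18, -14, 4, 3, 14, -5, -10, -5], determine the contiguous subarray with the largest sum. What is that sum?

Using Kadane's algorithm on [-20, 7, -18, -14, 4, 3, 14, -5, -10, -5]:

Scanning through the array:
Position 1 (value 7): max_ending_here = 7, max_so_far = 7
Position 2 (value -18): max_ending_here = -11, max_so_far = 7
Position 3 (value -14): max_ending_here = -14, max_so_far = 7
Position 4 (value 4): max_ending_here = 4, max_so_far = 7
Position 5 (value 3): max_ending_here = 7, max_so_far = 7
Position 6 (value 14): max_ending_here = 21, max_so_far = 21
Position 7 (value -5): max_ending_here = 16, max_so_far = 21
Position 8 (value -10): max_ending_here = 6, max_so_far = 21
Position 9 (value -5): max_ending_here = 1, max_so_far = 21

Maximum subarray: [4, 3, 14]
Maximum sum: 21

The maximum subarray is [4, 3, 14] with sum 21. This subarray runs from index 4 to index 6.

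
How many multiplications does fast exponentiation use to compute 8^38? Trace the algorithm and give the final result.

Computing 8^38 by squaring (build up from 8^1; each line after the first costs one multiplication):

8^1 = 8
8^2 = (8^1)^2 = 8^2 = 64
8^4 = (8^2)^2 = 64^2 = 4096
8^8 = (8^4)^2 = 4096^2 = 16777216
8^9 = 8 * 8^8 = 8 * 16777216 = 134217728
8^18 = (8^9)^2 = 134217728^2 = 18014398509481984
8^19 = 8 * 8^18 = 8 * 18014398509481984 = 144115188075855872
8^38 = (8^19)^2 = 144115188075855872^2 = 20769187434139310514121985316880384

Result: 20769187434139310514121985316880384
Multiplications needed: 7 (7 lines after 8^1)

8^38 = 20769187434139310514121985316880384. Using exponentiation by squaring, this requires 7 multiplications. The key idea: if the exponent is even, square the half-power; if odd, multiply by the base once.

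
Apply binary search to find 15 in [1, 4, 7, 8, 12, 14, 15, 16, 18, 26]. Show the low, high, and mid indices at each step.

Binary search for 15 in [1, 4, 7, 8, 12, 14, 15, 16, 18, 26]:

lo=0, hi=9, mid=4, arr[mid]=12 -> 12 < 15, search right half
lo=5, hi=9, mid=7, arr[mid]=16 -> 16 > 15, search left half
lo=5, hi=6, mid=5, arr[mid]=14 -> 14 < 15, search right half
lo=6, hi=6, mid=6, arr[mid]=15 -> Found target at index 6!

Binary search finds 15 at index 6 after 4 comparisons. The search repeatedly halves the search space by comparing with the middle element.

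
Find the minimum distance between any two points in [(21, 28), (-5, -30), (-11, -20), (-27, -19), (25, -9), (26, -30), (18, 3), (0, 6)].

Computing all pairwise distances among 8 points:

d((21, 28), (-5, -30)) = 63.561
d((21, 28), (-11, -20)) = 57.6888
d((21, 28), (-27, -19)) = 67.1789
d((21, 28), (25, -9)) = 37.2156
d((21, 28), (26, -30)) = 58.2151
d((21, 28), (18, 3)) = 25.1794
d((21, 28), (0, 6)) = 30.4138
d((-5, -30), (-11, -20)) = 11.6619 <-- minimum
d((-5, -30), (-27, -19)) = 24.5967
d((-5, -30), (25, -9)) = 36.6197
d((-5, -30), (26, -30)) = 31.0
d((-5, -30), (18, 3)) = 40.2244
d((-5, -30), (0, 6)) = 36.3456
d((-11, -20), (-27, -19)) = 16.0312
d((-11, -20), (25, -9)) = 37.6431
d((-11, -20), (26, -30)) = 38.3275
d((-11, -20), (18, 3)) = 37.0135
d((-11, -20), (0, 6)) = 28.2312
d((-27, -19), (25, -9)) = 52.9528
d((-27, -19), (26, -30)) = 54.1295
d((-27, -19), (18, 3)) = 50.0899
d((-27, -19), (0, 6)) = 36.7967
d((25, -9), (26, -30)) = 21.0238
d((25, -9), (18, 3)) = 13.8924
d((25, -9), (0, 6)) = 29.1548
d((26, -30), (18, 3)) = 33.9559
d((26, -30), (0, 6)) = 44.4072
d((18, 3), (0, 6)) = 18.2483

Closest pair: (-5, -30) and (-11, -20) with distance 11.6619

The closest pair is (-5, -30) and (-11, -20) with Euclidean distance 11.6619. For 8 points, brute-force pairwise comparison is shown above. For large n, the divide-and-conquer algorithm (sort by x, recurse on halves, check the dividing strip) achieves O(n log n).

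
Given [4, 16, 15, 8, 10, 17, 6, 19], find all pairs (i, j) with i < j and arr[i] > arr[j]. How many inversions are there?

Finding inversions in [4, 16, 15, 8, 10, 17, 6, 19]:

(1, 2): arr[1]=16 > arr[2]=15
(1, 3): arr[1]=16 > arr[3]=8
(1, 4): arr[1]=16 > arr[4]=10
(1, 6): arr[1]=16 > arr[6]=6
(2, 3): arr[2]=15 > arr[3]=8
(2, 4): arr[2]=15 > arr[4]=10
(2, 6): arr[2]=15 > arr[6]=6
(3, 6): arr[3]=8 > arr[6]=6
(4, 6): arr[4]=10 > arr[6]=6
(5, 6): arr[5]=17 > arr[6]=6

Total inversions: 10

The array has 10 inversion(s): (1,2), (1,3), (1,4), (1,6), (2,3), (2,4), (2,6), (3,6), (4,6), (5,6). Each pair (i,j) satisfies i < j and arr[i] > arr[j].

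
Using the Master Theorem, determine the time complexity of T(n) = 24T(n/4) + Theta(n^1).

Master Theorem for T(n) = 24T(n/4) + O(n^1):

a = 24, b = 4, c = 1
log_b(a) = log_4(24) = 2.2925

Case 1: c = 1 < log_4(24) = 2.2925
T(n) = O(n^(log_4 24))

For T(n) = 24T(n/4) + O(n^1): log_4(24) = 2.2925. This is Case 1 of the Master Theorem (c < log_b(a), work dominated by leaves), giving O(n^(log_4 24)).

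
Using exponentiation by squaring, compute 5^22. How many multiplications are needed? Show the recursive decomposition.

Computing 5^22 by squaring (build up from 5^1; each line after the first costs one multiplication):

5^1 = 5
5^2 = (5^1)^2 = 5^2 = 25
5^4 = (5^2)^2 = 25^2 = 625
5^5 = 5 * 5^4 = 5 * 625 = 3125
5^10 = (5^5)^2 = 3125^2 = 9765625
5^11 = 5 * 5^10 = 5 * 9765625 = 48828125
5^22 = (5^11)^2 = 48828125^2 = 2384185791015625

Result: 2384185791015625
Multiplications needed: 6 (6 lines after 5^1)

5^22 = 2384185791015625. Using exponentiation by squaring, this requires 6 multiplications. The key idea: if the exponent is even, square the half-power; if odd, multiply by the base once.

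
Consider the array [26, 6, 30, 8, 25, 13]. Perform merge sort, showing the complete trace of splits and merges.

Merge sort trace:

Split: [26, 6, 30, 8, 25, 13] -> [26, 6, 30] and [8, 25, 13]
  Split: [26, 6, 30] -> [26] and [6, 30]
    Split: [6, 30] -> [6] and [30]
    Merge: [6] + [30] -> [6, 30]
  Merge: [26] + [6, 30] -> [6, 26, 30]
  Split: [8, 25, 13] -> [8] and [25, 13]
    Split: [25, 13] -> [25] and [13]
    Merge: [25] + [13] -> [13, 25]
  Merge: [8] + [13, 25] -> [8, 13, 25]
Merge: [6, 26, 30] + [8, 13, 25] -> [6, 8, 13, 25, 26, 30]

Final sorted array: [6, 8, 13, 25, 26, 30]

The merge sort proceeds by recursively splitting the array and merging sorted halves.
After all merges, the sorted array is [6, 8, 13, 25, 26, 30].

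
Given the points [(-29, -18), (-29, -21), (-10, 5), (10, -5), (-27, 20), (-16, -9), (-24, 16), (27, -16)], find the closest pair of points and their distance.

Computing all pairwise distances among 8 points:

d((-29, -18), (-29, -21)) = 3.0 <-- minimum
d((-29, -18), (-10, 5)) = 29.8329
d((-29, -18), (10, -5)) = 41.1096
d((-29, -18), (-27, 20)) = 38.0526
d((-29, -18), (-16, -9)) = 15.8114
d((-29, -18), (-24, 16)) = 34.3657
d((-29, -18), (27, -16)) = 56.0357
d((-29, -21), (-10, 5)) = 32.2025
d((-29, -21), (10, -5)) = 42.1545
d((-29, -21), (-27, 20)) = 41.0488
d((-29, -21), (-16, -9)) = 17.6918
d((-29, -21), (-24, 16)) = 37.3363
d((-29, -21), (27, -16)) = 56.2228
d((-10, 5), (10, -5)) = 22.3607
d((-10, 5), (-27, 20)) = 22.6716
d((-10, 5), (-16, -9)) = 15.2315
d((-10, 5), (-24, 16)) = 17.8045
d((-10, 5), (27, -16)) = 42.5441
d((10, -5), (-27, 20)) = 44.6542
d((10, -5), (-16, -9)) = 26.3059
d((10, -5), (-24, 16)) = 39.9625
d((10, -5), (27, -16)) = 20.2485
d((-27, 20), (-16, -9)) = 31.0161
d((-27, 20), (-24, 16)) = 5.0
d((-27, 20), (27, -16)) = 64.8999
d((-16, -9), (-24, 16)) = 26.2488
d((-16, -9), (27, -16)) = 43.566
d((-24, 16), (27, -16)) = 60.208

Closest pair: (-29, -18) and (-29, -21) with distance 3.0

The closest pair is (-29, -18) and (-29, -21) with Euclidean distance 3.0. For 8 points, brute-force pairwise comparison is shown above. For large n, the divide-and-conquer algorithm (sort by x, recurse on halves, check the dividing strip) achieves O(n log n).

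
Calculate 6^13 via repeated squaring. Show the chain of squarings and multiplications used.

Computing 6^13 by squaring (build up from 6^1; each line after the first costs one multiplication):

6^1 = 6
6^2 = (6^1)^2 = 6^2 = 36
6^3 = 6 * 6^2 = 6 * 36 = 216
6^6 = (6^3)^2 = 216^2 = 46656
6^12 = (6^6)^2 = 46656^2 = 2176782336
6^13 = 6 * 6^12 = 6 * 2176782336 = 13060694016

Result: 13060694016
Multiplications needed: 5 (5 lines after 6^1)

6^13 = 13060694016. Using exponentiation by squaring, this requires 5 multiplications. The key idea: if the exponent is even, square the half-power; if odd, multiply by the base once.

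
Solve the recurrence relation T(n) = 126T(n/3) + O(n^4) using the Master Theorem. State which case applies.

Master Theorem for T(n) = 126T(n/3) + O(n^4):

a = 126, b = 3, c = 4
log_b(a) = log_3(126) = 4.4022

Case 1: c = 4 < log_3(126) = 4.4022
T(n) = O(n^(log_3 126))

For T(n) = 126T(n/3) + O(n^4): log_3(126) = 4.4022. This is Case 1 of the Master Theorem (c < log_b(a), work dominated by leaves), giving O(n^(log_3 126)).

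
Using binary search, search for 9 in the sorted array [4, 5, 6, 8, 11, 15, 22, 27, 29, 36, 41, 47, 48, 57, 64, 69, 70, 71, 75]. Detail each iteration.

Binary search for 9 in [4, 5, 6, 8, 11, 15, 22, 27, 29, 36, 41, 47, 48, 57, 64, 69, 70, 71, 75]:

lo=0, hi=18, mid=9, arr[mid]=36 -> 36 > 9, search left half
lo=0, hi=8, mid=4, arr[mid]=11 -> 11 > 9, search left half
lo=0, hi=3, mid=1, arr[mid]=5 -> 5 < 9, search right half
lo=2, hi=3, mid=2, arr[mid]=6 -> 6 < 9, search right half
lo=3, hi=3, mid=3, arr[mid]=8 -> 8 < 9, search right half
lo=4 > hi=3, target 9 not found

Binary search determines that 9 is not in the array after 5 comparisons. The search space was exhausted without finding the target.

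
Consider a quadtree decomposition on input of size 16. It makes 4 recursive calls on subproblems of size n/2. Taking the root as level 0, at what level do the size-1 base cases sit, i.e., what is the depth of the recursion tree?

For divide and conquer with division factor 2:

Problem sizes at each level:
Level 0: 16
Level 1: 8
Level 2: 4
Level 3: 2
Level 4: 1

The root is level 0 and the size-1 base case is level 4 (the tree spans levels 0 through 4, i.e. 5 levels counting the root), so the depth is the number of divisions: log_2(16) = 4

The recursion tree depth is log_2(16) = 4. At each level, the problem size is divided by 2, so it takes 4 divisions to reduce to a base case of size 1. The algorithm makes 4 recursive calls at each level.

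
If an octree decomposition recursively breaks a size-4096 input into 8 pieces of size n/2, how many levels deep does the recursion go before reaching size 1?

For divide and conquer with division factor 2:

Problem sizes at each level:
Level 0: 4096
Level 1: 2048
Level 2: 1024
Level 3: 512
Level 4: 256
Level 5: 128
Level 6: 64
Level 7: 32
Level 8: 16
Level 9: 8
Level 10: 4
Level 11: 2
Level 12: 1

The root is level 0 and the size-1 base case is level 12 (the tree spans levels 0 through 12, i.e. 13 levels counting the root), so the depth is the number of divisions: log_2(4096) = 12

The recursion tree depth is log_2(4096) = 12. At each level, the problem size is divided by 2, so it takes 12 divisions to reduce to a base case of size 1. The algorithm makes 8 recursive calls at each level.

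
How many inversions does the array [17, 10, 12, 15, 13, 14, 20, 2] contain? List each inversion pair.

Finding inversions in [17, 10, 12, 15, 13, 14, 20, 2]:

(0, 1): arr[0]=17 > arr[1]=10
(0, 2): arr[0]=17 > arr[2]=12
(0, 3): arr[0]=17 > arr[3]=15
(0, 4): arr[0]=17 > arr[4]=13
(0, 5): arr[0]=17 > arr[5]=14
(0, 7): arr[0]=17 > arr[7]=2
(1, 7): arr[1]=10 > arr[7]=2
(2, 7): arr[2]=12 > arr[7]=2
(3, 4): arr[3]=15 > arr[4]=13
(3, 5): arr[3]=15 > arr[5]=14
(3, 7): arr[3]=15 > arr[7]=2
(4, 7): arr[4]=13 > arr[7]=2
(5, 7): arr[5]=14 > arr[7]=2
(6, 7): arr[6]=20 > arr[7]=2

Total inversions: 14

The array has 14 inversion(s): (0,1), (0,2), (0,3), (0,4), (0,5), (0,7), (1,7), (2,7), (3,4), (3,5), (3,7), (4,7), (5,7), (6,7). Each pair (i,j) satisfies i < j and arr[i] > arr[j].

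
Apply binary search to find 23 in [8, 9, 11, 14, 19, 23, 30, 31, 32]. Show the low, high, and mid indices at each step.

Binary search for 23 in [8, 9, 11, 14, 19, 23, 30, 31, 32]:

lo=0, hi=8, mid=4, arr[mid]=19 -> 19 < 23, search right half
lo=5, hi=8, mid=6, arr[mid]=30 -> 30 > 23, search left half
lo=5, hi=5, mid=5, arr[mid]=23 -> Found target at index 5!

Binary search finds 23 at index 5 after 3 comparisons. The search repeatedly halves the search space by comparing with the middle element.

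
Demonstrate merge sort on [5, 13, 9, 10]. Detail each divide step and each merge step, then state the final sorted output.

Merge sort trace:

Split: [5, 13, 9, 10] -> [5, 13] and [9, 10]
  Split: [5, 13] -> [5] and [13]
  Merge: [5] + [13] -> [5, 13]
  Split: [9, 10] -> [9] and [10]
  Merge: [9] + [10] -> [9, 10]
Merge: [5, 13] + [9, 10] -> [5, 9, 10, 13]

Final sorted array: [5, 9, 10, 13]

The merge sort proceeds by recursively splitting the array and merging sorted halves.
After all merges, the sorted array is [5, 9, 10, 13].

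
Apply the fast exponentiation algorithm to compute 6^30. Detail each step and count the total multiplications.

Computing 6^30 by squaring (build up from 6^1; each line after the first costs one multiplication):

6^1 = 6
6^2 = (6^1)^2 = 6^2 = 36
6^3 = 6 * 6^2 = 6 * 36 = 216
6^6 = (6^3)^2 = 216^2 = 46656
6^7 = 6 * 6^6 = 6 * 46656 = 279936
6^14 = (6^7)^2 = 279936^2 = 78364164096
6^15 = 6 * 6^14 = 6 * 78364164096 = 470184984576
6^30 = (6^15)^2 = 470184984576^2 = 221073919720733357899776

Result: 221073919720733357899776
Multiplications needed: 7 (7 lines after 6^1)

6^30 = 221073919720733357899776. Using exponentiation by squaring, this requires 7 multiplications. The key idea: if the exponent is even, square the half-power; if odd, multiply by the base once.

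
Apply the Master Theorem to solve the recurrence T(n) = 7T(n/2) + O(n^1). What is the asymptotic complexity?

Master Theorem for T(n) = 7T(n/2) + O(n^1):

a = 7, b = 2, c = 1
log_b(a) = log_2(7) = 2.8074

Case 1: c = 1 < log_2(7) = 2.8074
T(n) = O(n^(log_2 7))

For T(n) = 7T(n/2) + O(n^1): log_2(7) = 2.8074. This is Case 1 of the Master Theorem (c < log_b(a), work dominated by leaves), giving O(n^(log_2 7)).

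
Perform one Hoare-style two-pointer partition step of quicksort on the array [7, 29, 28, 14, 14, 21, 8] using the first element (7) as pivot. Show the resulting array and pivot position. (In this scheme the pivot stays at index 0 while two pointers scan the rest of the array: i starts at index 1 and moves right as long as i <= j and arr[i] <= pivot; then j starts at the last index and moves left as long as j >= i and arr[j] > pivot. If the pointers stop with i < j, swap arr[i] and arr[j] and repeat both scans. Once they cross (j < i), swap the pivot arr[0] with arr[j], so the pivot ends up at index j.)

Hoare-style two-pointer partition with pivot = 7:

Initial array: [7, 29, 28, 14, 14, 21, 8]

Pointers start at i = 1, j = 6.
i ends at 1, j ends at 0: the pointers have crossed (j < i), so scanning stops.

j = 0, so swapping arr[0] with arr[j] leaves the pivot at position 0: [7, 29, 28, 14, 14, 21, 8]
Pivot position: 0

After partitioning with pivot 7, the array becomes [7, 29, 28, 14, 14, 21, 8]. The pivot is placed at index 0. All elements to the left of the pivot are <= 7, and all elements to the right are > 7.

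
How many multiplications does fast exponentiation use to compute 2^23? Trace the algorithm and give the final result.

Computing 2^23 by squaring (build up from 2^1; each line after the first costs one multiplication):

2^1 = 2
2^2 = (2^1)^2 = 2^2 = 4
2^4 = (2^2)^2 = 4^2 = 16
2^5 = 2 * 2^4 = 2 * 16 = 32
2^10 = (2^5)^2 = 32^2 = 1024
2^11 = 2 * 2^10 = 2 * 1024 = 2048
2^22 = (2^11)^2 = 2048^2 = 4194304
2^23 = 2 * 2^22 = 2 * 4194304 = 8388608

Result: 8388608
Multiplications needed: 7 (7 lines after 2^1)

2^23 = 8388608. Using exponentiation by squaring, this requires 7 multiplications. The key idea: if the exponent is even, square the half-power; if odd, multiply by the base once.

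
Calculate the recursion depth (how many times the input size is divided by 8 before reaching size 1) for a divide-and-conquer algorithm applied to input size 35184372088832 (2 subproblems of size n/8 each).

For divide and conquer with division factor 8:

Problem sizes at each level:
Level 0: 35184372088832
Level 1: 4398046511104
Level 2: 549755813888
Level 3: 68719476736
Level 4: 8589934592
Level 5: 1073741824
Level 6: 134217728
Level 7: 16777216
Level 8: 2097152
Level 9: 262144
Level 10: 32768
Level 11: 4096
Level 12: 512
Level 13: 64
Level 14: 8
Level 15: 1

The root is level 0 and the size-1 base case is level 15 (the tree spans levels 0 through 15, i.e. 16 levels counting the root), so the depth is the number of divisions: log_8(35184372088832) = 15

The recursion tree depth is log_8(35184372088832) = 15. At each level, the problem size is divided by 8, so it takes 15 divisions to reduce to a base case of size 1. The algorithm makes 2 recursive calls at each level.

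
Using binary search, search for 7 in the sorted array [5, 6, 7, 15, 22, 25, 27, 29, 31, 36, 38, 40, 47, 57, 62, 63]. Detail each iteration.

Binary search for 7 in [5, 6, 7, 15, 22, 25, 27, 29, 31, 36, 38, 40, 47, 57, 62, 63]:

lo=0, hi=15, mid=7, arr[mid]=29 -> 29 > 7, search left half
lo=0, hi=6, mid=3, arr[mid]=15 -> 15 > 7, search left half
lo=0, hi=2, mid=1, arr[mid]=6 -> 6 < 7, search right half
lo=2, hi=2, mid=2, arr[mid]=7 -> Found target at index 2!

Binary search finds 7 at index 2 after 4 comparisons. The search repeatedly halves the search space by comparing with the middle element.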